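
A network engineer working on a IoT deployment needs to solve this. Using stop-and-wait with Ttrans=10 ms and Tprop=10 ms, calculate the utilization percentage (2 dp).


Given: Ttrans = 10 ms, Tprop = 10 ms
RTT = 2 * Tprop = 2 * 10 = 20 ms
U = Ttrans / (Ttrans + RTT)
U = 10 / (10 + 20)
U = 10 / 30 = 0.333333
U% = 33.33%

33.33


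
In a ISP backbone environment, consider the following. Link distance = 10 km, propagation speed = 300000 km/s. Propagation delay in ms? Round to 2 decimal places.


Given: distance = 10 km, speed = 300000 km/s
Delay = distance / speed = 10 / 300000 seconds
Delay in ms = 10 * 1000 / 300000
Delay = 0.0333 ms
Rounded to 2 dp = 0.03 ms

0.03


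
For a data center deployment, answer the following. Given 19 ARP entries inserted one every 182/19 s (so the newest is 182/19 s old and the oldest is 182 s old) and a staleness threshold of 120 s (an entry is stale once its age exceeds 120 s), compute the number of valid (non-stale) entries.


Ages are k * 182/19 s for k = 1..19 (spacing = 9.5789 s).
Entry k is valid iff k * 182/19 <= 120 iff k <= 19 * 120 / 182 = 12.5275
n_valid = floor(12.5275) = 12
(n_stale = 19 - 12 = 7)

12


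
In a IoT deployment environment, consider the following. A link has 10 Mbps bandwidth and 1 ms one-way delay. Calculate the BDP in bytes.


Given: bandwidth = 10 Mbps, delay = 1 ms
BDP in bits = 10 * 10^6 * 1 / 1000
BDP in bits = 10000
BDP in bytes = 10000 / 8 = 1250

1250


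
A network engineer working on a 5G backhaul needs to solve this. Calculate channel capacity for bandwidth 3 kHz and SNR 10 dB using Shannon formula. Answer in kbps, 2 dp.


Given: B = 3 kHz, SNR = 10 dB
SNR linear = 10^(10/10) = 10
1 + SNR = 11
log2(11) = 3.4594316186
C = 3 * 1000 * 3.4594316186 = 10378.2949 bps
C = 10.378295 kbps -> 10.38 kbps (2 dp)

10.38


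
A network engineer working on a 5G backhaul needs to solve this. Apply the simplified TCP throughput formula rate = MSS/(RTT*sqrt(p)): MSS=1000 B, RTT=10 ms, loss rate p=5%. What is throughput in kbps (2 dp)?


Given: MSS = 1000 bytes, RTT = 10 ms, loss = 5%
RTT in seconds = 10 / 1000 = 0.01
Loss rate = 5% = 0.05
sqrt(loss) = sqrt(0.05) = 0.223606797750
Throughput (bytes/s) = 1000 / (0.01 * 0.223606797750) = 447213.5955
Throughput (kbps) = 447213.5955 * 8 / 1000 = 3577.708764 -> 3577.71 kbps (2 dp)

3577.71


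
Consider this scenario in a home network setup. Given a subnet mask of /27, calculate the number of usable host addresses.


Given: subnet mask /27
Host bits = 32 - 27 = 5
Total addresses = 2^5 = 32
Usable hosts = 32 - 2 (network + broadcast) = 30

30


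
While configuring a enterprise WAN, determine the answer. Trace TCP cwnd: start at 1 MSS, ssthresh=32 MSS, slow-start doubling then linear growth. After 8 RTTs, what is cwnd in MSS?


RTT 0: cwnd = 1 MSS (initial)
RTT 1: cwnd = 2 MSS (slow start, doubled)
RTT 2: cwnd = 4 MSS (slow start, doubled)
RTT 3: cwnd = 8 MSS (slow start, doubled)
RTT 4: cwnd = 16 MSS (slow start, doubled)
RTT 5: cwnd = 32 MSS (slow start, doubled)
RTT 6: cwnd = 33 MSS (congestion avoidance, +1)
RTT 7: cwnd = 34 MSS (congestion avoidance, +1)
RTT 8: cwnd = 35 MSS (congestion avoidance, +1)

35


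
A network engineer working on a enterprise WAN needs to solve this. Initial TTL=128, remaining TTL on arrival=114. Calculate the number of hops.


Given: initial TTL = 128, received TTL = 114
Hops = initial TTL - received TTL
Hops = 128 - 114 = 14

14


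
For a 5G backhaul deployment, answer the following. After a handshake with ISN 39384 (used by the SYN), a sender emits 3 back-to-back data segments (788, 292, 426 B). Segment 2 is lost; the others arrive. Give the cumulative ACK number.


SYN uses sequence number 39384; first data byte = ISN + 1 = 39385.
Segment 1: SEQ = 39385, len = 788 B, covers [39385, 40172]
Segment 2: SEQ = 40173, len = 292 B, covers [40173, 40464] [LOST]
Segment 3: SEQ = 40465, len = 426 B, covers [40465, 40890]
In-order data received: bytes [39385, 40172] (segments 1..1).
Segment 2 missing -> gap begins at byte 40173; later segments buffered out of order.
Cumulative ACK = next expected in-order byte = 39385 + 788 = 40173

40173


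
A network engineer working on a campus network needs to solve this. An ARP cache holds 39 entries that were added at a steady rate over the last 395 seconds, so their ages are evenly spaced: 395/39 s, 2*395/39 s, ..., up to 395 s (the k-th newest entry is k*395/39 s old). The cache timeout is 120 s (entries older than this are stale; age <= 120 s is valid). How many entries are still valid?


Ages are k * 395/39 s for k = 1..39 (spacing = 10.1282 s).
Entry k is valid iff k * 395/39 <= 120 iff k <= 39 * 120 / 395 = 11.8481
n_valid = floor(11.8481) = 11
(n_stale = 39 - 11 = 28)

11


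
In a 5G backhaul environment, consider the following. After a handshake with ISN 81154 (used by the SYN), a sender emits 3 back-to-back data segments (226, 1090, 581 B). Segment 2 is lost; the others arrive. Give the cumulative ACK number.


SYN uses sequence number 81154; first data byte = ISN + 1 = 81155.
Segment 1: SEQ = 81155, len = 226 B, covers [81155, 81380]
Segment 2: SEQ = 81381, len = 1090 B, covers [81381, 82470] [LOST]
Segment 3: SEQ = 82471, len = 581 B, covers [82471, 83051]
In-order data received: bytes [81155, 81380] (segments 1..1).
Segment 2 missing -> gap begins at byte 81381; later segments buffered out of order.
Cumulative ACK = next expected in-order byte = 81155 + 226 = 81381

81381


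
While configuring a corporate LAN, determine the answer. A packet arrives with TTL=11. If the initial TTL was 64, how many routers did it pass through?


Given: initial TTL = 64, received TTL = 11
Hops = initial TTL - received TTL
Hops = 64 - 11 = 53

53


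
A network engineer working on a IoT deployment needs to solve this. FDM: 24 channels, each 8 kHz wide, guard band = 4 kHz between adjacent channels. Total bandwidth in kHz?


Given: 24 channels, 8 kHz each, guard = 4 kHz
Channel bandwidth = 24 * 8 = 192 kHz
Guard bands = 23 gaps * 4 kHz = 92 kHz
Total = 192 + 92 = 284 kHz

284


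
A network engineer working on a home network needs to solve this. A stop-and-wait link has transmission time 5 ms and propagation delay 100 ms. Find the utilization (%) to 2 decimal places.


Given: Ttrans = 5 ms, Tprop = 100 ms
RTT = 2 * Tprop = 2 * 100 = 200 ms
U = Ttrans / (Ttrans + RTT)
U = 5 / (5 + 200)
U = 5 / 205 = 0.02439
U% = 2.44%

2.44


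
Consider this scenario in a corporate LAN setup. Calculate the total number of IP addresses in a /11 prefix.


Given: CIDR prefix /11
Host bits = 32 - 11 = 21
Total addresses = 2^21 = 2097152

2097152


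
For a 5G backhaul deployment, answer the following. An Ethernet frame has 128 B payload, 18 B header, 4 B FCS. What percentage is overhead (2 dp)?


Given: payload = 128 B, header = 18 B, trailer = 4 B
Overhead bytes = header + trailer = 18 + 4 = 22
Total frame = payload + overhead = 128 + 22 = 150
Overhead % = 22 / 150 * 100 = 14.6667% -> 14.67% (2 dp)

14.67


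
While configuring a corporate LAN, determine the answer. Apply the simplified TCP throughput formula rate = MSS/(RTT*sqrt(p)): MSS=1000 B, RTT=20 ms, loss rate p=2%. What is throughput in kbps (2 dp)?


Given: MSS = 1000 bytes, RTT = 20 ms, loss = 2%
RTT in seconds = 20 / 1000 = 0.02
Loss rate = 2% = 0.02
sqrt(loss) = sqrt(0.02) = 0.141421356237
Throughput (bytes/s) = 1000 / (0.02 * 0.141421356237) = 353553.3906
Throughput (kbps) = 353553.3906 * 8 / 1000 = 2828.427125 -> 2828.43 kbps (2 dp)

2828.43


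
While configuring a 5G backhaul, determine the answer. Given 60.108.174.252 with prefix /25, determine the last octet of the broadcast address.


Given: IP = 60.108.174.252, prefix = /25
Host bits = 32 - 25 = 7
Network last octet = 252 AND mask = 128
Host part size = 2^7 - 1 = 127
Broadcast last octet = 128 OR 127 = 255

255


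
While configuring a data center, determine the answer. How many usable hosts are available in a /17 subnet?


Given: subnet mask /17
Host bits = 32 - 17 = 15
Total addresses = 2^15 = 32768
Usable hosts = 32768 - 2 (network + broadcast) = 32766

32766


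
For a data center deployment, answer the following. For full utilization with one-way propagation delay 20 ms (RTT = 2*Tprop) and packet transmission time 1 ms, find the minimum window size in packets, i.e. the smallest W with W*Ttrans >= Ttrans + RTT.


Given: Ttrans = 1 ms, RTT = 40 ms (= 2 * Tprop, Tprop = 20 ms)
Time until first ACK returns = Ttrans + RTT = 1 + 40 = 41 ms
Need W * Ttrans >= Ttrans + RTT  ->  W >= (Ttrans + RTT) / Ttrans
(Ttrans + RTT) / Ttrans = 41 / 1 = 41
W_min = ceil(41) = 41

41


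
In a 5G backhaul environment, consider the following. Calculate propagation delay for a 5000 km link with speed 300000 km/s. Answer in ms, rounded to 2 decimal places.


Given: distance = 5000 km, speed = 300000 km/s
Delay = distance / speed = 5000 / 300000 seconds
Delay in ms = 5000 * 1000 / 300000
Delay = 16.6667 ms
Rounded to 2 dp = 16.67 ms

16.67


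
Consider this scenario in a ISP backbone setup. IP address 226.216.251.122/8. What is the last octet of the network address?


Given: IP = 226.216.251.122, prefix = /8
Subnet mask = 255.0.0.0
Last octet of IP: 122
Last octet of mask: 0
Network last octet = 122 AND 0 = 0

0


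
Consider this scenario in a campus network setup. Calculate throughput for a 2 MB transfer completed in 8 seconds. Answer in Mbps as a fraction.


Given: file = 2 MB, time = 8 s
File in Mb = 2 * 8 = 16 Mb
Throughput = 16 / 8 Mbps
Throughput = 2 Mbps

2


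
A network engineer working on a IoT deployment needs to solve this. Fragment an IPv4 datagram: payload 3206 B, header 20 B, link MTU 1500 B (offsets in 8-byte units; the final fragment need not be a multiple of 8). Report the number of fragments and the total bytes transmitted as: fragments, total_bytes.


Max data per non-final fragment = floor((MTU - header)/8)*8 = floor((1500 - 20)/8)*8 = floor(1480/8)*8 = 1480 B
Final fragment needs no 8-byte alignment: it can carry up to MTU - header = 1480 B
Non-final fragments needed = ceil((payload - 1480) / 1480) = ceil(1726/1480) = ceil(1.1662) = 2
Number of fragments = 2 + 1 = 3
Fragment sizes (data): 2 * 1480 B + 246 B (last, 246 <= 1480 OK)
Total bytes sent = payload + n_frags * header = 3206 + 3*20 = 3206 + 60 = 3266 B

3, 3266


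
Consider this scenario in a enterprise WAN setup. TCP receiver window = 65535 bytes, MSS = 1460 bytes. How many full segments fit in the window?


Given: RWND = 65535 bytes, MSS = 1460 bytes
Full segments = floor(RWND / MSS)
Full segments = floor(65535 / 1460)
Full segments = floor(44.887) = 44

44


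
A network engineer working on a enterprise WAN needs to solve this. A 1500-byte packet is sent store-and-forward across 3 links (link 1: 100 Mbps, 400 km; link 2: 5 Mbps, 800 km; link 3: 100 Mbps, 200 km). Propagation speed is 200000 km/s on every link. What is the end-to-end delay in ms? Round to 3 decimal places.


Packet = 1500 bytes = 12000 bits. Store-and-forward: sum (t_trans + t_prop) per link.
Link 1: t_trans = 12000/(100*10^6) s = 0.1200 ms; t_prop = 400/200000 s = 2.0000 ms; subtotal = 2.1200 ms
Link 2: t_trans = 12000/(5*10^6) s = 2.4000 ms; t_prop = 800/200000 s = 4.0000 ms; subtotal = 6.4000 ms
Link 3: t_trans = 12000/(100*10^6) s = 0.1200 ms; t_prop = 200/200000 s = 1.0000 ms; subtotal = 1.1200 ms
End-to-end = 2.1200 + 6.4000 + 1.1200 = 9.6400 ms -> 9.640 ms (3 dp)

9.640


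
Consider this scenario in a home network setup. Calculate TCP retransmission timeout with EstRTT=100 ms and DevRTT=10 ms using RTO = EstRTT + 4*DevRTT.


Given: EstRTT = 100 ms, DevRTT = 10 ms
Timeout = EstRTT + 4 * DevRTT
4 * DevRTT = 4 * 10 = 40
Timeout = 100 + 40 = 140 ms

140


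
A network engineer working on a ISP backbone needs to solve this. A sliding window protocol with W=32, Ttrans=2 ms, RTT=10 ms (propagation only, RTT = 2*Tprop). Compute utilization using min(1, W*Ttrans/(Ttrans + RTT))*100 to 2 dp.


Given: W = 32, Ttrans = 2 ms, RTT = 10 ms (= 2 * Tprop, Tprop = 5 ms)
Cycle time = Ttrans + RTT = 2 + 10 = 12 ms (first packet sent until its ACK returns)
W * Ttrans = 32 * 2 = 64 ms of sending per cycle
W * Ttrans / (Ttrans + RTT) = 64 / 12 = 5.333333
U = min(1, 5.333333) = 1.000000
U% = 100.00%

100.00


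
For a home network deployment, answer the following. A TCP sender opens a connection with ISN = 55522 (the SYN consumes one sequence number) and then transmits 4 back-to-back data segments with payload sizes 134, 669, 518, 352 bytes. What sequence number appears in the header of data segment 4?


The SYN occupies sequence number ISN = 55522, so the first data byte is ISN + 1 = 55523.
SEQ of data segment i = (ISN + 1) + sum of payload sizes of segments 1..i-1.
Segment 1: SEQ = 55523, payload = 134 bytes
Segment 2: SEQ = 55657, payload = 669 bytes
Segment 3: SEQ = 56326, payload = 518 bytes
Segment 4: SEQ = 56844, payload = 352 bytes
SEQ of segment 4 = 55523 + 134 + 669 + 518 = 56844

56844


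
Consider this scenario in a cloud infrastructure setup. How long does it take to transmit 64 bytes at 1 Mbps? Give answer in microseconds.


Given: packet = 64 bytes, bandwidth = 1 Mbps
Packet in bits = 64 * 8 = 512 bits
Bandwidth = 1 * 10^6 = 1000000 bps
Time = 512 / 1000000 seconds
Time in us = 512 * 10^6 / 1000000 = 512

512


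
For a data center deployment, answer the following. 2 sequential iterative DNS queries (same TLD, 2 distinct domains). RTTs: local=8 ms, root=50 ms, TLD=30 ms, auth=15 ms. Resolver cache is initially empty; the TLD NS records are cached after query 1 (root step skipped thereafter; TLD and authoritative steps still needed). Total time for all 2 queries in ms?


Lookup 1 (cold cache): local + root + TLD + auth = 8 + 50 + 30 + 15 = 103 ms
Lookups 2..2 (TLD NS cached -> skip root; new domain -> still ask TLD and auth): local + TLD + auth = 8 + 30 + 15 = 53 ms each
Remaining 1 lookups: 1 * 53 = 53 ms
Total = 103 + 53 = 156 ms

156


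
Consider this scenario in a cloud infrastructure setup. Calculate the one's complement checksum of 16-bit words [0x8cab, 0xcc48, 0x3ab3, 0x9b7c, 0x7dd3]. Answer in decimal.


Given words: [0x8cab, 0xcc48, 0x3ab3, 0x9b7c, 0x7dd3]
Step 1: Sum all words
Raw sum = 36011 + 52296 + 15027 + 39804 + 32211 = 175349
Step 2: Fold carry: (44277 + 2) = 44279
One's complement = ~44279 & 0xFFFF = 21256

21256


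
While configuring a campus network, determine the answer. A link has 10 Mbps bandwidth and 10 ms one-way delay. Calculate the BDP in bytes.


Given: bandwidth = 10 Mbps, delay = 10 ms
BDP in bits = 10 * 10^6 * 10 / 1000
BDP in bits = 100000
BDP in bytes = 100000 / 8 = 12500

12500


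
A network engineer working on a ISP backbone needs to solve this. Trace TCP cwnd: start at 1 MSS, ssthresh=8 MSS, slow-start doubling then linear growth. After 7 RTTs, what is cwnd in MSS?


RTT 0: cwnd = 1 MSS (initial)
RTT 1: cwnd = 2 MSS (slow start, doubled)
RTT 2: cwnd = 4 MSS (slow start, doubled)
RTT 3: cwnd = 8 MSS (slow start, doubled)
RTT 4: cwnd = 9 MSS (congestion avoidance, +1)
RTT 5: cwnd = 10 MSS (congestion avoidance, +1)
RTT 6: cwnd = 11 MSS (congestion avoidance, +1)
RTT 7: cwnd = 12 MSS (congestion avoidance, +1)

12


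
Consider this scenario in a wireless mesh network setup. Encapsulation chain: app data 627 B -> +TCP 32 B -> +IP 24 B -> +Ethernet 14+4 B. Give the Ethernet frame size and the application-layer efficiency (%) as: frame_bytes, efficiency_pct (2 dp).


TCP segment = 627 + 32 = 659 B
IP packet = 659 + 24 = 683 B
Ethernet frame = 683 + 14 + 4 = 701 B
Efficiency = app / frame = 627 / 701 = 0.894437 = 89.4437% -> 89.44% (2 dp)

701, 89.44


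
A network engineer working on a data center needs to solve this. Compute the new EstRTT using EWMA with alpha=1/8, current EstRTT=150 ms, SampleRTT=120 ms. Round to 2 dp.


Given: EstRTT = 150 ms, SampleRTT = 120 ms, alpha = 1/8
New EstRTT = (1 - alpha) * EstRTT + alpha * SampleRTT
(7/8) * 150 = 131.25
(1/8) * 120 = 15
New EstRTT = 131.25 + 15 = 146.25 ms -> 146.25 ms (2 dp)

146.25


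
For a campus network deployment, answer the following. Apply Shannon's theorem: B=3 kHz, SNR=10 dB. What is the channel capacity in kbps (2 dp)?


Given: B = 3 kHz, SNR = 10 dB
SNR linear = 10^(10/10) = 10
1 + SNR = 11
log2(11) = 3.4594316186
C = 3 * 1000 * 3.4594316186 = 10378.2949 bps
C = 10.378295 kbps -> 10.38 kbps (2 dp)

10.38


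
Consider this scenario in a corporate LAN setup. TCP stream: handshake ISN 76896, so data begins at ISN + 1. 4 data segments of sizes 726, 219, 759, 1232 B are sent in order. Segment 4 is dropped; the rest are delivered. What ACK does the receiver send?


SYN uses sequence number 76896; first data byte = ISN + 1 = 76897.
Segment 1: SEQ = 76897, len = 726 B, covers [76897, 77622]
Segment 2: SEQ = 77623, len = 219 B, covers [77623, 77841]
Segment 3: SEQ = 77842, len = 759 B, covers [77842, 78600]
Segment 4: SEQ = 78601, len = 1232 B, covers [78601, 79832] [LOST]
In-order data received: bytes [76897, 78600] (segments 1..3).
Segment 4 missing -> gap begins at byte 78601.
Cumulative ACK = next expected in-order byte = 76897 + 726 + 219 + 759 = 78601

78601


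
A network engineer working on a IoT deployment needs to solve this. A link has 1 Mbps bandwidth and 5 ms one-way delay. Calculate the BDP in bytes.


Given: bandwidth = 1 Mbps, delay = 5 ms
BDP in bits = 1 * 10^6 * 5 / 1000
BDP in bits = 5000
BDP in bytes = 5000 / 8 = 625

625


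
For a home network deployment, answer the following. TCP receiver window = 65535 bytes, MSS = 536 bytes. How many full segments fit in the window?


Given: RWND = 65535 bytes, MSS = 536 bytes
Full segments = floor(RWND / MSS)
Full segments = floor(65535 / 536)
Full segments = floor(122.2668) = 122

122


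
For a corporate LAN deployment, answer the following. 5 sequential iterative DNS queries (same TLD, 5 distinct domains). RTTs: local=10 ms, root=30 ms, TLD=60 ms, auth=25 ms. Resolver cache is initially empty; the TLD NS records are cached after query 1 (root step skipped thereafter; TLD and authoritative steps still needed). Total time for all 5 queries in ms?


Lookup 1 (cold cache): local + root + TLD + auth = 10 + 30 + 60 + 25 = 125 ms
Lookups 2..5 (TLD NS cached -> skip root; new domain -> still ask TLD and auth): local + TLD + auth = 10 + 60 + 25 = 95 ms each
Remaining 4 lookups: 4 * 95 = 380 ms
Total = 125 + 380 = 505 ms

505


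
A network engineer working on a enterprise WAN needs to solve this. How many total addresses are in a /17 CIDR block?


Given: CIDR prefix /17
Host bits = 32 - 17 = 15
Total addresses = 2^15 = 32768

32768


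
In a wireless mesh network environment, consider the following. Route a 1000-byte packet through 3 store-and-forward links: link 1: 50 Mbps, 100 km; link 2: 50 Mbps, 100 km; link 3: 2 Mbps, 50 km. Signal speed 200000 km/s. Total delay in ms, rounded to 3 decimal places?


Packet = 1000 bytes = 8000 bits. Store-and-forward: sum (t_trans + t_prop) per link.
Link 1: t_trans = 8000/(50*10^6) s = 0.1600 ms; t_prop = 100/200000 s = 0.5000 ms; subtotal = 0.6600 ms
Link 2: t_trans = 8000/(50*10^6) s = 0.1600 ms; t_prop = 100/200000 s = 0.5000 ms; subtotal = 0.6600 ms
Link 3: t_trans = 8000/(2*10^6) s = 4.0000 ms; t_prop = 50/200000 s = 0.2500 ms; subtotal = 4.2500 ms
End-to-end = 0.6600 + 0.6600 + 4.2500 = 5.5700 ms -> 5.570 ms (3 dp)

5.570


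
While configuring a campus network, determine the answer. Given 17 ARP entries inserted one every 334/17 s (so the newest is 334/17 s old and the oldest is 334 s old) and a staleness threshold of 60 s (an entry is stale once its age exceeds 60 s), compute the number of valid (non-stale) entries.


Ages are k * 334/17 s for k = 1..17 (spacing = 19.6471 s).
Entry k is valid iff k * 334/17 <= 60 iff k <= 17 * 60 / 334 = 3.0539
n_valid = floor(3.0539) = 3
(n_stale = 17 - 3 = 14)

3


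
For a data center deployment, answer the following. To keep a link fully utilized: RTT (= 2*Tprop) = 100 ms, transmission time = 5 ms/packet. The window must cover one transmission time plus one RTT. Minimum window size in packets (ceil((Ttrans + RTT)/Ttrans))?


Given: Ttrans = 5 ms, RTT = 100 ms (= 2 * Tprop, Tprop = 50 ms)
Time until first ACK returns = Ttrans + RTT = 5 + 100 = 105 ms
Need W * Ttrans >= Ttrans + RTT  ->  W >= (Ttrans + RTT) / Ttrans
(Ttrans + RTT) / Ttrans = 105 / 5 = 21
W_min = ceil(21) = 21

21


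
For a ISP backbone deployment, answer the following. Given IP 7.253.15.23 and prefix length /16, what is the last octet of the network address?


Given: IP = 7.253.15.23, prefix = /16
Subnet mask = 255.255.0.0
Last octet of IP: 23
Last octet of mask: 0
Network last octet = 23 AND 0 = 0

0


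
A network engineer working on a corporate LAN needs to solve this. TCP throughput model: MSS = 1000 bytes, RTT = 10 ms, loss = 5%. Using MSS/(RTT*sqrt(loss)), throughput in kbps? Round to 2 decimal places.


Given: MSS = 1000 bytes, RTT = 10 ms, loss = 5%
RTT in seconds = 10 / 1000 = 0.01
Loss rate = 5% = 0.05
sqrt(loss) = sqrt(0.05) = 0.223606797750
Throughput (bytes/s) = 1000 / (0.01 * 0.223606797750) = 447213.5955
Throughput (kbps) = 447213.5955 * 8 / 1000 = 3577.708764 -> 3577.71 kbps (2 dp)

3577.71


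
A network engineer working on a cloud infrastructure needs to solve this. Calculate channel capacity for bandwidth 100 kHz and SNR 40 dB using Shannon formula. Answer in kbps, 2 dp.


Given: B = 100 kHz, SNR = 40 dB
SNR linear = 10^(40/10) = 10000
1 + SNR = 10001
log2(10001) = 13.2878566418
C = 100 * 1000 * 13.2878566418 = 1328785.6642 bps
C = 1328.785664 kbps -> 1328.79 kbps (2 dp)

1328.79


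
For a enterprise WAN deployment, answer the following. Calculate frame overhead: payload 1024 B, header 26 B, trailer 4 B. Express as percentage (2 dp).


Given: payload = 1024 B, header = 26 B, trailer = 4 B
Overhead bytes = header + trailer = 26 + 4 = 30
Total frame = payload + overhead = 1024 + 30 = 1054
Overhead % = 30 / 1054 * 100 = 2.8463% -> 2.85% (2 dp)

2.85


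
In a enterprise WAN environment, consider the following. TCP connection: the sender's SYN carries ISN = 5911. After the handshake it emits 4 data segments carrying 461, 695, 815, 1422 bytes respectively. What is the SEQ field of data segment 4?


The SYN occupies sequence number ISN = 5911, so the first data byte is ISN + 1 = 5912.
SEQ of data segment i = (ISN + 1) + sum of payload sizes of segments 1..i-1.
Segment 1: SEQ = 5912, payload = 461 bytes
Segment 2: SEQ = 6373, payload = 695 bytes
Segment 3: SEQ = 7068, payload = 815 bytes
Segment 4: SEQ = 7883, payload = 1422 bytes
SEQ of segment 4 = 5912 + 461 + 695 + 815 = 7883

7883


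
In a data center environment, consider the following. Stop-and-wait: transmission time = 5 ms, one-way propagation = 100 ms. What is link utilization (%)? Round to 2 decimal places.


Given: Ttrans = 5 ms, Tprop = 100 ms
RTT = 2 * Tprop = 2 * 100 = 200 ms
U = Ttrans / (Ttrans + RTT)
U = 5 / (5 + 200)
U = 5 / 205 = 0.02439
U% = 2.44%

2.44


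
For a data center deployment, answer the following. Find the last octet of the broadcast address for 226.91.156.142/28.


Given: IP = 226.91.156.142, prefix = /28
Host bits = 32 - 28 = 4
Network last octet = 142 AND mask = 128
Host part size = 2^4 - 1 = 15
Broadcast last octet = 128 OR 15 = 143

143


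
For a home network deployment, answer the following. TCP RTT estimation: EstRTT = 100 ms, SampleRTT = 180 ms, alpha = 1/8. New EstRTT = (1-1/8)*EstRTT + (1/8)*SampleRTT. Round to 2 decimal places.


Given: EstRTT = 100 ms, SampleRTT = 180 ms, alpha = 1/8
New EstRTT = (1 - alpha) * EstRTT + alpha * SampleRTT
(7/8) * 100 = 87.5
(1/8) * 180 = 22.5
New EstRTT = 87.5 + 22.5 = 110 ms -> 110.00 ms (2 dp)

110.00


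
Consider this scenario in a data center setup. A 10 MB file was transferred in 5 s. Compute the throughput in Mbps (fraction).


Given: file = 10 MB, time = 5 s
File in Mb = 10 * 8 = 80 Mb
Throughput = 80 / 5 Mbps
Throughput = 16 Mbps

16


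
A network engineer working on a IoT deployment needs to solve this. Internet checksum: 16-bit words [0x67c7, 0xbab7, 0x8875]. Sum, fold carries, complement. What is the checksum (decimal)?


Given words: [0x67c7, 0xbab7, 0x8875]
Step 1: Sum all words
Raw sum = 26567 + 47799 + 34933 = 109299
Step 2: Fold carry: (43763 + 1) = 43764
One's complement = ~43764 & 0xFFFF = 21771

21771


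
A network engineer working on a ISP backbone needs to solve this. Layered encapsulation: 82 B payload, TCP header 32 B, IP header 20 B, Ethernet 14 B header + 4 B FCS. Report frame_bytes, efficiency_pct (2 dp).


TCP segment = 82 + 32 = 114 B
IP packet = 114 + 20 = 134 B
Ethernet frame = 134 + 14 + 4 = 152 B
Efficiency = app / frame = 82 / 152 = 0.539474 = 53.9474% -> 53.95% (2 dp)

152, 53.95


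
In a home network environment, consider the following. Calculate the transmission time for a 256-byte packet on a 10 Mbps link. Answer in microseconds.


Given: packet = 256 bytes, bandwidth = 10 Mbps
Packet in bits = 256 * 8 = 2048 bits
Bandwidth = 10 * 10^6 = 10000000 bps
Time = 2048 / 10000000 seconds
Time in us = 2048 * 10^6 / 10000000 = 204.8

204.8


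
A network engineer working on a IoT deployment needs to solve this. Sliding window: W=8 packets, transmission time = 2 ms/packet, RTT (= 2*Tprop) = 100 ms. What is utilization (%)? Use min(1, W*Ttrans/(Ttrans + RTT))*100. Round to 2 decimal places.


Given: W = 8, Ttrans = 2 ms, RTT = 100 ms (= 2 * Tprop, Tprop = 50 ms)
Cycle time = Ttrans + RTT = 2 + 100 = 102 ms (first packet sent until its ACK returns)
W * Ttrans = 8 * 2 = 16 ms of sending per cycle
W * Ttrans / (Ttrans + RTT) = 16 / 102 = 0.156863
U = min(1, 0.156863) = 0.156863
U% = 15.69%

15.69


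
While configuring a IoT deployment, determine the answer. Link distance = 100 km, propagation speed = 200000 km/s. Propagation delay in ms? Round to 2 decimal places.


Given: distance = 100 km, speed = 200000 km/s
Delay = distance / speed = 100 / 200000 seconds
Delay in ms = 100 * 1000 / 200000
Delay = 0.5000 ms
Rounded to 2 dp = 0.50 ms

0.50


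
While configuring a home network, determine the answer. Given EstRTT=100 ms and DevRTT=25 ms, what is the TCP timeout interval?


Given: EstRTT = 100 ms, DevRTT = 25 ms
Timeout = EstRTT + 4 * DevRTT
4 * DevRTT = 4 * 25 = 100
Timeout = 100 + 100 = 200 ms

200


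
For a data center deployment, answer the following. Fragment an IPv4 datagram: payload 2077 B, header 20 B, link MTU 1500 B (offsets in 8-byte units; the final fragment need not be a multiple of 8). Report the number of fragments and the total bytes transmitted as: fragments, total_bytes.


Max data per non-final fragment = floor((MTU - header)/8)*8 = floor((1500 - 20)/8)*8 = floor(1480/8)*8 = 1480 B
Final fragment needs no 8-byte alignment: it can carry up to MTU - header = 1480 B
Non-final fragments needed = ceil((payload - 1480) / 1480) = ceil(597/1480) = ceil(0.4034) = 1
Number of fragments = 1 + 1 = 2
Fragment sizes (data): 1 * 1480 B + 597 B (last, 597 <= 1480 OK)
Total bytes sent = payload + n_frags * header = 2077 + 2*20 = 2077 + 40 = 2117 B

2, 2117


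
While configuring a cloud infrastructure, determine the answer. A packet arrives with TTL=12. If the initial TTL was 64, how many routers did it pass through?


Given: initial TTL = 64, received TTL = 12
Hops = initial TTL - received TTL
Hops = 64 - 12 = 52

52


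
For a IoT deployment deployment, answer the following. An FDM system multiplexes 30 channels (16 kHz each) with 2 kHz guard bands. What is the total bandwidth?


Given: 30 channels, 16 kHz each, guard = 2 kHz
Channel bandwidth = 30 * 16 = 480 kHz
Guard bands = 29 gaps * 2 kHz = 58 kHz
Total = 480 + 58 = 538 kHz

538


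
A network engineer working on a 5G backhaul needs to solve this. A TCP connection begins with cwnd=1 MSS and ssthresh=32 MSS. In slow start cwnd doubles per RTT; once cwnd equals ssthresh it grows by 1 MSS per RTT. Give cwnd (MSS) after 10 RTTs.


RTT 0: cwnd = 1 MSS (initial)
RTT 1: cwnd = 2 MSS (slow start, doubled)
RTT 2: cwnd = 4 MSS (slow start, doubled)
RTT 3: cwnd = 8 MSS (slow start, doubled)
RTT 4: cwnd = 16 MSS (slow start, doubled)
RTT 5: cwnd = 32 MSS (slow start, doubled)
RTT 6: cwnd = 33 MSS (congestion avoidance, +1)
RTT 7: cwnd = 34 MSS (congestion avoidance, +1)
RTT 8: cwnd = 35 MSS (congestion avoidance, +1)
RTT 9: cwnd = 36 MSS (congestion avoidance, +1)
RTT 10: cwnd = 37 MSS (congestion avoidance, +1)

37


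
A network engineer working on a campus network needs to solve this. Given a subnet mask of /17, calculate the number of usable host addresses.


Given: subnet mask /17
Host bits = 32 - 17 = 15
Total addresses = 2^15 = 32768
Usable hosts = 32768 - 2 (network + broadcast) = 32766

32766


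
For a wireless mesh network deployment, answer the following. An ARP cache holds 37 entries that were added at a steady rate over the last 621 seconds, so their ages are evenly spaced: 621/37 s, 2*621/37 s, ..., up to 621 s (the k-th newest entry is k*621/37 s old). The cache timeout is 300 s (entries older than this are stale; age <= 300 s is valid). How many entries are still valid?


Ages are k * 621/37 s for k = 1..37 (spacing = 16.7838 s).
Entry k is valid iff k * 621/37 <= 300 iff k <= 37 * 300 / 621 = 17.8744
n_valid = floor(17.8744) = 17
(n_stale = 37 - 17 = 20)

17


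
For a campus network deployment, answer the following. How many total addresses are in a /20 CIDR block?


Given: CIDR prefix /20
Host bits = 32 - 20 = 12
Total addresses = 2^12 = 4096

4096


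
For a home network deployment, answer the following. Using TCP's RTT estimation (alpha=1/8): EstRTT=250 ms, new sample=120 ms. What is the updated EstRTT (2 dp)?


Given: EstRTT = 250 ms, SampleRTT = 120 ms, alpha = 1/8
New EstRTT = (1 - alpha) * EstRTT + alpha * SampleRTT
(7/8) * 250 = 218.75
(1/8) * 120 = 15
New EstRTT = 218.75 + 15 = 233.75 ms -> 233.75 ms (2 dp)

233.75


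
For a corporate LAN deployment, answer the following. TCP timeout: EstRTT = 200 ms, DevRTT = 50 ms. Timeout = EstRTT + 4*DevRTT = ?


Given: EstRTT = 200 ms, DevRTT = 50 ms
Timeout = EstRTT + 4 * DevRTT
4 * DevRTT = 4 * 50 = 200
Timeout = 200 + 200 = 400 ms

400


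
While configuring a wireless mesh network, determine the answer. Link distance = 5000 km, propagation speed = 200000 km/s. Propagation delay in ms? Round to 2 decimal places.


Given: distance = 5000 km, speed = 200000 km/s
Delay = distance / speed = 5000 / 200000 seconds
Delay in ms = 5000 * 1000 / 200000
Delay = 25.0000 ms
Rounded to 2 dp = 25.00 ms

25.00


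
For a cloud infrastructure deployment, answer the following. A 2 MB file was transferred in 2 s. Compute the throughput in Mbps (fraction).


Given: file = 2 MB, time = 2 s
File in Mb = 2 * 8 = 16 Mb
Throughput = 16 / 2 Mbps
Throughput = 8 Mbps

8


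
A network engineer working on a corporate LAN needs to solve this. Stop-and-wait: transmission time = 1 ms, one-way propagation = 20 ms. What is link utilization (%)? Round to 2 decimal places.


Given: Ttrans = 1 ms, Tprop = 20 ms
RTT = 2 * Tprop = 2 * 20 = 40 ms
U = Ttrans / (Ttrans + RTT)
U = 1 / (1 + 40)
U = 1 / 41 = 0.02439
U% = 2.44%

2.44


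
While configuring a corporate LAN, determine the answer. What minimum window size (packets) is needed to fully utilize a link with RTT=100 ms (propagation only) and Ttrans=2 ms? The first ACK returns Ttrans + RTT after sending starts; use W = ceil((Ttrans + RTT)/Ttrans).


Given: Ttrans = 2 ms, RTT = 100 ms (= 2 * Tprop, Tprop = 50 ms)
Time until first ACK returns = Ttrans + RTT = 2 + 100 = 102 ms
Need W * Ttrans >= Ttrans + RTT  ->  W >= (Ttrans + RTT) / Ttrans
(Ttrans + RTT) / Ttrans = 102 / 2 = 51
W_min = ceil(51) = 51

51


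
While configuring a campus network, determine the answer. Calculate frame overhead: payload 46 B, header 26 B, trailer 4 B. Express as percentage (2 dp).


Given: payload = 46 B, header = 26 B, trailer = 4 B
Overhead bytes = header + trailer = 26 + 4 = 30
Total frame = payload + overhead = 46 + 30 = 76
Overhead % = 30 / 76 * 100 = 39.4737% -> 39.47% (2 dp)

39.47


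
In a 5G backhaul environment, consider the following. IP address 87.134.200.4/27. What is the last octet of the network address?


Given: IP = 87.134.200.4, prefix = /27
Subnet mask = 255.255.255.224
Last octet of IP: 4
Last octet of mask: 224
Network last octet = 4 AND 224 = 0

0


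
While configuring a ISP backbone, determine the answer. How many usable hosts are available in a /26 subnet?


Given: subnet mask /26
Host bits = 32 - 26 = 6
Total addresses = 2^6 = 64
Usable hosts = 64 - 2 (network + broadcast) = 62

62


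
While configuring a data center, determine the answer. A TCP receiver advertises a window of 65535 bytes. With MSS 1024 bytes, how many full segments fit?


Given: RWND = 65535 bytes, MSS = 1024 bytes
Full segments = floor(RWND / MSS)
Full segments = floor(65535 / 1024)
Full segments = floor(63.999) = 63

63


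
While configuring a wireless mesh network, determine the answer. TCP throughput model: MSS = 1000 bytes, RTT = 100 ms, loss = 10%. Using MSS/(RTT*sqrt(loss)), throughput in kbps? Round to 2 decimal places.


Given: MSS = 1000 bytes, RTT = 100 ms, loss = 10%
RTT in seconds = 100 / 1000 = 0.1
Loss rate = 10% = 0.1
sqrt(loss) = sqrt(0.1) = 0.316227766017
Throughput (bytes/s) = 1000 / (0.1 * 0.316227766017) = 31622.7766
Throughput (kbps) = 31622.7766 * 8 / 1000 = 252.982213 -> 252.98 kbps (2 dp)

252.98


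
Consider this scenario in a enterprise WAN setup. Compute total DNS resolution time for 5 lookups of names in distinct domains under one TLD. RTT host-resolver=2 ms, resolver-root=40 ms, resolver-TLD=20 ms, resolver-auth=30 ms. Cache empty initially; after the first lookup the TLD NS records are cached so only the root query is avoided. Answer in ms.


Lookup 1 (cold cache): local + root + TLD + auth = 2 + 40 + 20 + 30 = 92 ms
Lookups 2..5 (TLD NS cached -> skip root; new domain -> still ask TLD and auth): local + TLD + auth = 2 + 20 + 30 = 52 ms each
Remaining 4 lookups: 4 * 52 = 208 ms
Total = 92 + 208 = 300 ms

300


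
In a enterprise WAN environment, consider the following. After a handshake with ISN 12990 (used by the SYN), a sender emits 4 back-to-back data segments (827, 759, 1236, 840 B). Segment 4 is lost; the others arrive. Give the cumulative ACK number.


SYN uses sequence number 12990; first data byte = ISN + 1 = 12991.
Segment 1: SEQ = 12991, len = 827 B, covers [12991, 13817]
Segment 2: SEQ = 13818, len = 759 B, covers [13818, 14576]
Segment 3: SEQ = 14577, len = 1236 B, covers [14577, 15812]
Segment 4: SEQ = 15813, len = 840 B, covers [15813, 16652] [LOST]
In-order data received: bytes [12991, 15812] (segments 1..3).
Segment 4 missing -> gap begins at byte 15813.
Cumulative ACK = next expected in-order byte = 12991 + 827 + 759 + 1236 = 15813

15813


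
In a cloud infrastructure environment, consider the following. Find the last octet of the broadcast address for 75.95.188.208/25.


Given: IP = 75.95.188.208, prefix = /25
Host bits = 32 - 25 = 7
Network last octet = 208 AND mask = 128
Host part size = 2^7 - 1 = 127
Broadcast last octet = 128 OR 127 = 255

255


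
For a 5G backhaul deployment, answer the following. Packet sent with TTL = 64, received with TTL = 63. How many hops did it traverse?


Given: initial TTL = 64, received TTL = 63
Hops = initial TTL - received TTL
Hops = 64 - 63 = 1

1


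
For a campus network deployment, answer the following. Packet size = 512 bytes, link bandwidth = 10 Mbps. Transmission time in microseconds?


Given: packet = 512 bytes, bandwidth = 10 Mbps
Packet in bits = 512 * 8 = 4096 bits
Bandwidth = 10 * 10^6 = 10000000 bps
Time = 4096 / 10000000 seconds
Time in us = 4096 * 10^6 / 10000000 = 409.6

409.6


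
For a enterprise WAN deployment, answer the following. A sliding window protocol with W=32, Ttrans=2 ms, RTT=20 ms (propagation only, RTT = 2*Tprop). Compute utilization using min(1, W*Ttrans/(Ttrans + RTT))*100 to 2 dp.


Given: W = 32, Ttrans = 2 ms, RTT = 20 ms (= 2 * Tprop, Tprop = 10 ms)
Cycle time = Ttrans + RTT = 2 + 20 = 22 ms (first packet sent until its ACK returns)
W * Ttrans = 32 * 2 = 64 ms of sending per cycle
W * Ttrans / (Ttrans + RTT) = 64 / 22 = 2.909091
U = min(1, 2.909091) = 1.000000
U% = 100.00%

100.00


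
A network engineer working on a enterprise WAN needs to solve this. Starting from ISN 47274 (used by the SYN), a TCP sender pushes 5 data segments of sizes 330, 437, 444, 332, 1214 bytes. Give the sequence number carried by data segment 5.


The SYN occupies sequence number ISN = 47274, so the first data byte is ISN + 1 = 47275.
SEQ of data segment i = (ISN + 1) + sum of payload sizes of segments 1..i-1.
Segment 1: SEQ = 47275, payload = 330 bytes
Segment 2: SEQ = 47605, payload = 437 bytes
Segment 3: SEQ = 48042, payload = 444 bytes
Segment 4: SEQ = 48486, payload = 332 bytes
Segment 5: SEQ = 48818, payload = 1214 bytes
SEQ of segment 5 = 47275 + 330 + 437 + 444 + 332 = 48818

48818


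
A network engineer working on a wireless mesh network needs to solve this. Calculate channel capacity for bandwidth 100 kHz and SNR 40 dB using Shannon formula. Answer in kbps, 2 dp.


Given: B = 100 kHz, SNR = 40 dB
SNR linear = 10^(40/10) = 10000
1 + SNR = 10001
log2(10001) = 13.2878566418
C = 100 * 1000 * 13.2878566418 = 1328785.6642 bps
C = 1328.785664 kbps -> 1328.79 kbps (2 dp)

1328.79


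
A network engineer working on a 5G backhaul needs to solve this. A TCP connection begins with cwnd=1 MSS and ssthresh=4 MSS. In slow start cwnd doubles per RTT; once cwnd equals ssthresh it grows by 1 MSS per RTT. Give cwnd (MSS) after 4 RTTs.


RTT 0: cwnd = 1 MSS (initial)
RTT 1: cwnd = 2 MSS (slow start, doubled)
RTT 2: cwnd = 4 MSS (slow start, doubled)
RTT 3: cwnd = 5 MSS (congestion avoidance, +1)
RTT 4: cwnd = 6 MSS (congestion avoidance, +1)

6


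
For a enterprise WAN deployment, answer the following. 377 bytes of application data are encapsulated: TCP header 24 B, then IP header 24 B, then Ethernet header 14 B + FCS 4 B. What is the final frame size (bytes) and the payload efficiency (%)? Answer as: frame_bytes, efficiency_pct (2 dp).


TCP segment = 377 + 24 = 401 B
IP packet = 401 + 24 = 425 B
Ethernet frame = 425 + 14 + 4 = 443 B
Efficiency = app / frame = 377 / 443 = 0.851016 = 85.1016% -> 85.10% (2 dp)

443, 85.10


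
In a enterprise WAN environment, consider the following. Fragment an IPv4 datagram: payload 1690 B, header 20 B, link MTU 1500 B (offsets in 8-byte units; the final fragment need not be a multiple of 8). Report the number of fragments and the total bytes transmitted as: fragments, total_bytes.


Max data per non-final fragment = floor((MTU - header)/8)*8 = floor((1500 - 20)/8)*8 = floor(1480/8)*8 = 1480 B
Final fragment needs no 8-byte alignment: it can carry up to MTU - header = 1480 B
Non-final fragments needed = ceil((payload - 1480) / 1480) = ceil(210/1480) = ceil(0.1419) = 1
Number of fragments = 1 + 1 = 2
Fragment sizes (data): 1 * 1480 B + 210 B (last, 210 <= 1480 OK)
Total bytes sent = payload + n_frags * header = 1690 + 2*20 = 1690 + 40 = 1730 B

2, 1730


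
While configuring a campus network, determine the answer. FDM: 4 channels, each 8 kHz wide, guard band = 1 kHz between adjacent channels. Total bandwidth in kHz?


Given: 4 channels, 8 kHz each, guard = 1 kHz
Channel bandwidth = 4 * 8 = 32 kHz
Guard bands = 3 gaps * 1 kHz = 3 kHz
Total = 32 + 3 = 35 kHz

35


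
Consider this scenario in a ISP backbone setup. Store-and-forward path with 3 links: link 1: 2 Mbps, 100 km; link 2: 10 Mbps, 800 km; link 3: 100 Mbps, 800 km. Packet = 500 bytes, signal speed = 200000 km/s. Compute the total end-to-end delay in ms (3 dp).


Packet = 500 bytes = 4000 bits. Store-and-forward: sum (t_trans + t_prop) per link.
Link 1: t_trans = 4000/(2*10^6) s = 2.0000 ms; t_prop = 100/200000 s = 0.5000 ms; subtotal = 2.5000 ms
Link 2: t_trans = 4000/(10*10^6) s = 0.4000 ms; t_prop = 800/200000 s = 4.0000 ms; subtotal = 4.4000 ms
Link 3: t_trans = 4000/(100*10^6) s = 0.0400 ms; t_prop = 800/200000 s = 4.0000 ms; subtotal = 4.0400 ms
End-to-end = 2.5000 + 4.4000 + 4.0400 = 10.9400 ms -> 10.940 ms (3 dp)

10.940
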